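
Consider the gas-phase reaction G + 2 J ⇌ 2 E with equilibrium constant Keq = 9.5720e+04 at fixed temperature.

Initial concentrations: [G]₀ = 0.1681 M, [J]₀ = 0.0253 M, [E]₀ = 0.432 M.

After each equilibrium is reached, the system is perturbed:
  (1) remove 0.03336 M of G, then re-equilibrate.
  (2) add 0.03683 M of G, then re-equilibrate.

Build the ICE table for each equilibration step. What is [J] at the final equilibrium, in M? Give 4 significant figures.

Q₀ = 1734 vs Keq = 9.5720e+04 ⇒ Q<K, forward
Step 1:
                    G           J           E
  Initial      0.1681      0.0253       0.432
  Change      -0.0108     -0.0216      0.0216
  Equil        0.1573    0.003697      0.4536
  solve Keq expr → x = 0.0108; check Q = 9.5720e+04
Then remove 0.03336 M of G.
Step 2:
                    G           J           E
  Initial      0.1239    0.003697      0.4536
  Change   2.2991e-04  4.5982e-04 -4.5982e-04
  Equil        0.1242    0.004157      0.4531
  solve Keq expr → x = -2.2991e-04; check Q = 9.5720e+04
Then add 0.03683 M of G.
Step 3:
                    G           J           E
  Initial       0.161    0.004157      0.4531
  Change  -2.4970e-04 -4.9939e-04  4.9939e-04
  Equil        0.1607    0.003657      0.4536
  solve Keq expr → x = 2.4970e-04; check Q = 9.5720e+04

[J]_eq = 0.003657 M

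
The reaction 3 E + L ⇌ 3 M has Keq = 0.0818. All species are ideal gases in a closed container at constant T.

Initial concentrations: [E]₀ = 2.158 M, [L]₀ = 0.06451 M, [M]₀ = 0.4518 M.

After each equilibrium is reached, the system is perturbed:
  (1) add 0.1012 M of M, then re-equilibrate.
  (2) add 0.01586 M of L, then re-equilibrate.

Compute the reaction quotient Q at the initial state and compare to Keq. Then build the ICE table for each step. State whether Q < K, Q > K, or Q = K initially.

Q₀ = 0.1423 vs Keq = 0.0818 ⇒ Q>K, reverse
Step 1:
                  E         L         M
  I           2.158   0.06451    0.4518
  C         0.04249   0.01416  -0.04249
  E             2.2   0.07867    0.4093
  solve Keq expr → x = -0.01416; check Q = 0.0818
Then add 0.1012 M of M.
Step 2:
                  E         L         M
  I             2.2   0.07867    0.5105
  C         0.05828   0.01943  -0.05828
  E           2.259    0.0981    0.4522
  solve Keq expr → x = -0.01943; check Q = 0.0818
Then add 0.01586 M of L.
Step 3:
                  E         L         M
  I           2.259     0.114    0.4522
  C        -0.01381 -0.004603   0.01381
  E           2.245    0.1094     0.466
  solve Keq expr → x = 0.004603; check Q = 0.0818

Q₀ = 0.1423; Q > K (proceeds reverse)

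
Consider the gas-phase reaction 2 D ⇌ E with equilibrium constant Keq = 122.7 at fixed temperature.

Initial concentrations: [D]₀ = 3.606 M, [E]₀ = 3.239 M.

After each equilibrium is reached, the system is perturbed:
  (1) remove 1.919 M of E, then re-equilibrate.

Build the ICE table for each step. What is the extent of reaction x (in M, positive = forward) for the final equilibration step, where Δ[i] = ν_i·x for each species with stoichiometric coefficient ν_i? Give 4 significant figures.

x = 0.02159 M

Q₀ = 0.2491 vs Keq = 122.7 ⇒ Q<K, forward
Step 1:
                    D           E
  I             3.606       3.239
  C            -3.405       1.703
  E            0.2007       4.942
  solve Keq expr → x = 1.703; check Q = 122.7
Then remove 1.919 M of E.
Step 2:
                    D           E
  I            0.2007       3.023
  C          -0.04317     0.02159
  E            0.1575       3.044
  solve Keq expr → x = 0.02159; check Q = 122.7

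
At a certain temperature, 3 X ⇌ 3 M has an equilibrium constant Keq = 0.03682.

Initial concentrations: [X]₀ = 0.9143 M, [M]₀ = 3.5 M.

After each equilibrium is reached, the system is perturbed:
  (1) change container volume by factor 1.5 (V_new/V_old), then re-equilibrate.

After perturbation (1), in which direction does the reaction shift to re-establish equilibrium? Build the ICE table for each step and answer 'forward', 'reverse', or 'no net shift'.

Direction: no net shift

Q₀ = 56.1 vs Keq = 0.03682 ⇒ Q>K, reverse
Step 1:
                   X          M
  Initial     0.9143        3.5
  Change       2.398     -2.398
  Equil        3.312      1.102
  solve Keq expr → x = -0.7993; check Q = 0.03682
Then change container volume by factor 1.5 (V_new/V_old).
Step 2:
                   X          M
  Initial      2.208     0.7346
  Change           0          0
  Equil        2.208     0.7346
  solve Keq expr → x = 0; check Q = 0.03682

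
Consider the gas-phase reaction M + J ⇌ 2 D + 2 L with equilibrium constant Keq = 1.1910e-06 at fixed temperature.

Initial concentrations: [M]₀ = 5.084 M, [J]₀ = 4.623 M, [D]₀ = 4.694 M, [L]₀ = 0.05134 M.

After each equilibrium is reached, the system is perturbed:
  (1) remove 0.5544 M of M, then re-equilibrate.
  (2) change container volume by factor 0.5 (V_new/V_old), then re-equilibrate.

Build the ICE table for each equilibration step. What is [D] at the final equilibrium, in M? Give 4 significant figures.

[D]_eq = 9.286 M

Q₀ = 0.002471 vs Keq = 1.1910e-06 ⇒ Q>K, reverse
Step 1:
                    M           J           D           L
  Initial       5.084       4.623       4.694     0.05134
  Change       0.0251      0.0251    -0.05019    -0.05019
  Equil         5.109       4.648       4.644    0.001145
  solve Keq expr → x = -0.0251; check Q = 1.1910e-06
Then remove 0.5544 M of M.
Step 2:
                    M           J           D           L
  Initial       4.555       4.648       4.644    0.001145
  Change   3.1949e-05  3.1949e-05 -6.3897e-05 -6.3897e-05
  Equil         4.555       4.648       4.644    0.001081
  solve Keq expr → x = -3.1949e-05; check Q = 1.1910e-06
Then change container volume by factor 0.5 (V_new/V_old).
Step 3:
                    M           J           D           L
  Initial       9.109       9.296       9.287    0.002163
  Change   5.4057e-04  5.4057e-04   -0.001081   -0.001081
  Equil          9.11       9.297       9.286    0.001082
  solve Keq expr → x = -5.4057e-04; check Q = 1.1910e-06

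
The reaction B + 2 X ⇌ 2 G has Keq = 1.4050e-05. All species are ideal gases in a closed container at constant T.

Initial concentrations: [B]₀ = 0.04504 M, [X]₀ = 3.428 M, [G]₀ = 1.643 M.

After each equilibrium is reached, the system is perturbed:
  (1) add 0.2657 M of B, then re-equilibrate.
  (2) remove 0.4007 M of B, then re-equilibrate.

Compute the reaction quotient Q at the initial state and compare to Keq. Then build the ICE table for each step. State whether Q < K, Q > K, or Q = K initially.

Q₀ = 5.1; Q > K (proceeds reverse)

Q₀ = 5.1 vs Keq = 1.4050e-05 ⇒ Q>K, reverse
Step 1:
                    B           X           G
  init        0.04504       3.428       1.643
  Δ            0.8127       1.625      -1.625
  eq           0.8578       5.053     0.01754
  solve Keq expr → x = -0.8127; check Q = 1.4050e-05
Then add 0.2657 M of B.
Step 2:
                    B           X           G
  init          1.123       5.053     0.01754
  Δ         -0.001256   -0.002513    0.002513
  eq            1.122       5.051     0.02006
  solve Keq expr → x = 0.001256; check Q = 1.4050e-05
Then remove 0.4007 M of B.
Step 3:
                    B           X           G
  init         0.7215       5.051     0.02006
  Δ           0.00197     0.00394    -0.00394
  eq           0.7235       5.055     0.01612
  solve Keq expr → x = -0.00197; check Q = 1.4050e-05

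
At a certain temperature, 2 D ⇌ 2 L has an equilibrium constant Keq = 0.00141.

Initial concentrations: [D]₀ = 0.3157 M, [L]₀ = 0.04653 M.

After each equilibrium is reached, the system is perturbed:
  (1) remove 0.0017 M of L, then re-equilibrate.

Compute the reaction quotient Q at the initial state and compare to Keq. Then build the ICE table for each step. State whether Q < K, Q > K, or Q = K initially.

Q₀ = 0.02172; Q > K (proceeds reverse)

Q₀ = 0.02172 vs Keq = 0.00141 ⇒ Q>K, reverse
Step 1:
                   D          L
  Initial     0.3157    0.04653
  Change     0.03342   -0.03342
  Equil       0.3491    0.01311
  solve Keq expr → x = -0.01671; check Q = 0.00141
Then remove 0.0017 M of L.
Step 2:
                   D          L
  Initial     0.3491    0.01141
  Change   -0.001638   0.001638
  Equil       0.3475    0.01305
  solve Keq expr → x = 8.1924e-04; check Q = 0.00141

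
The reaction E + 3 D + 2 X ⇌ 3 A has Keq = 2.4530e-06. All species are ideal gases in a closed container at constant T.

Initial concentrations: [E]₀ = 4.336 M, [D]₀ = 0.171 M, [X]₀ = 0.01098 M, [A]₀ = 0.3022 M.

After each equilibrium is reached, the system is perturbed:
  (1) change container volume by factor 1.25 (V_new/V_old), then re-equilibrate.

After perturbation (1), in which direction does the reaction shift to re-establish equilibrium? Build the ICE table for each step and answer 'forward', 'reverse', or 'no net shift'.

Direction: reverse

Q₀ = 1.0558e+04 vs Keq = 2.4530e-06 ⇒ Q>K, reverse
Step 1:
                   E          D          X          A
  Initial      4.336      0.171    0.01098     0.3022
  Change     0.09951     0.2985      0.199    -0.2985
  Equil        4.436     0.4695       0.21   0.003676
  solve Keq expr → x = -0.09951; check Q = 2.4530e-06
Then change container volume by factor 1.25 (V_new/V_old).
Step 2:
                   E          D          X          A
  Initial      3.548     0.3756      0.168   0.002941
  Change  1.9361e-04 5.8082e-04 3.8721e-04 -5.8082e-04
  Equil        3.549     0.3762     0.1684    0.00236
  solve Keq expr → x = -1.9361e-04; check Q = 2.4530e-06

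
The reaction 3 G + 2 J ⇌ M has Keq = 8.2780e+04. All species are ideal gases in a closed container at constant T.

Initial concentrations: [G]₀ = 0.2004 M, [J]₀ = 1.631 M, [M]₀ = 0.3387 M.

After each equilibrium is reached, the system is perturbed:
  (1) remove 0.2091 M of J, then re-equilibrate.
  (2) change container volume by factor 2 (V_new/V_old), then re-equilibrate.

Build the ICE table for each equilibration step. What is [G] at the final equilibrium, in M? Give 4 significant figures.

[G]_eq = 0.01768 M

Q₀ = 15.82 vs Keq = 8.2780e+04 ⇒ Q<K, forward
Step 1:
                   G          J          M
  Initial     0.2004      1.631     0.3387
  Change     -0.1875     -0.125    0.06251
  Equil      0.01288      1.506     0.4012
  solve Keq expr → x = 0.06251; check Q = 8.2780e+04
Then remove 0.2091 M of J.
Step 2:
                   G          J          M
  Initial    0.01288      1.297     0.4012
  Change    0.001338 8.9196e-04 -4.4598e-04
  Equil      0.01422      1.298     0.4008
  solve Keq expr → x = -4.4598e-04; check Q = 8.2780e+04
Then change container volume by factor 2 (V_new/V_old).
Step 3:
                   G          J          M
  Initial   0.007109     0.6489     0.2004
  Change     0.01057   0.007048  -0.003524
  Equil      0.01768     0.6559     0.1969
  solve Keq expr → x = -0.003524; check Q = 8.2780e+04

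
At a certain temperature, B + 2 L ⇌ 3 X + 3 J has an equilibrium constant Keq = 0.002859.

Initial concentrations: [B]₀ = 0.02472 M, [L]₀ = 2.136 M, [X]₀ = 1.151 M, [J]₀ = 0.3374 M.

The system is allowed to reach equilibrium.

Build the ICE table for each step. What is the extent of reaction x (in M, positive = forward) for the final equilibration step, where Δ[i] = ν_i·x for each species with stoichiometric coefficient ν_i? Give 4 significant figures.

Q₀ = 0.5193 vs Keq = 0.002859 ⇒ Q>K, reverse
Step 1:
                    B           L           X           J
  Initial     0.02472       2.136       1.151      0.3374
  Change      0.07218      0.1444     -0.2165     -0.2165
  Equil        0.0969        2.28      0.9345      0.1209
  solve Keq expr → x = -0.07218; check Q = 0.002859

x = -0.07218 M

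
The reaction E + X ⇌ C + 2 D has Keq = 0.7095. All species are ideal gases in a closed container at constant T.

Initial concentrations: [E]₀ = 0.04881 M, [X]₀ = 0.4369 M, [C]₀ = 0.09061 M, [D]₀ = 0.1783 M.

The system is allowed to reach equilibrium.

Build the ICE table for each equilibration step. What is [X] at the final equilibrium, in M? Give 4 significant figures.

Q₀ = 0.1351 vs Keq = 0.7095 ⇒ Q<K, forward
Step 1:
                   E          X          C          D
  init       0.04881     0.4369    0.09061     0.1783
  Δ         -0.02699   -0.02699    0.02699    0.05398
  eq         0.02182     0.4099     0.1176     0.2323
  solve Keq expr → x = 0.02699; check Q = 0.7095

[X]_eq = 0.4099 M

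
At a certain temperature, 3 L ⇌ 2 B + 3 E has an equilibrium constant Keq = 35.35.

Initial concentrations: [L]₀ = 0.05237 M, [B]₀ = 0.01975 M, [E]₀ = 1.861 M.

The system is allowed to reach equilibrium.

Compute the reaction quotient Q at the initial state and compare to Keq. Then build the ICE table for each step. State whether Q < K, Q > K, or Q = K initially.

Q₀ = 17.5 vs Keq = 35.35 ⇒ Q<K, forward
Step 1:
                    L           B           E
  init        0.05237     0.01975       1.861
  Δ         -0.005668    0.003779    0.005668
  eq           0.0467     0.02353       1.867
  solve Keq expr → x = 0.001889; check Q = 35.35

Q₀ = 17.5; Q < K (proceeds forward)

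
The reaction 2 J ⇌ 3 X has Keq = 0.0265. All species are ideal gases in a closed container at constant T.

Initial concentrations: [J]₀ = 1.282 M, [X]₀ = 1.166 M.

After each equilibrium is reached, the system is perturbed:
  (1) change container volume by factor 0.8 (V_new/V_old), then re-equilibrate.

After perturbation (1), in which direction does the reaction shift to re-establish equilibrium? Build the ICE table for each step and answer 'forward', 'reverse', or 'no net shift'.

Q₀ = 0.9645 vs Keq = 0.0265 ⇒ Q>K, reverse
Step 1:
                   J          X
  init         1.282      1.166
  Δ           0.4867      -0.73
  eq           1.769      0.436
  solve Keq expr → x = -0.2433; check Q = 0.0265
Then change container volume by factor 0.8 (V_new/V_old).
Step 2:
                   J          X
  init         2.211      0.545
  Δ          0.02365   -0.03547
  eq           2.234     0.5096
  solve Keq expr → x = -0.01182; check Q = 0.0265

Direction: reverse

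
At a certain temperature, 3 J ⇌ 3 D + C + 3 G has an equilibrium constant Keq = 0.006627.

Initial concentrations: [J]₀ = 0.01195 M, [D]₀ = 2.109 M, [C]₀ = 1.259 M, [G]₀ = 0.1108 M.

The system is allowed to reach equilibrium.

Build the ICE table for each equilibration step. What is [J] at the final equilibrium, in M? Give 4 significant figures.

[J]_eq = 0.1129 M

Q₀ = 9414 vs Keq = 0.006627 ⇒ Q>K, reverse
Step 1:
                    J           D           C           G
  init        0.01195       2.109       1.259      0.1108
  Δ            0.1009     -0.1009    -0.03364     -0.1009
  eq           0.1129       2.008       1.225    0.009867
  solve Keq expr → x = -0.03364; check Q = 0.006627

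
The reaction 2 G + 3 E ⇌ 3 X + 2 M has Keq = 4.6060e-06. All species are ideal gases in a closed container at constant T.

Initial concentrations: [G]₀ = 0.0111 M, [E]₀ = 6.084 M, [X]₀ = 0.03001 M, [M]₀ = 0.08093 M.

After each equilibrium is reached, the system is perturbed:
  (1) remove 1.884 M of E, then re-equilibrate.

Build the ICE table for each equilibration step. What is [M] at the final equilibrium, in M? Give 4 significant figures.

Q₀ = 6.3797e-06 vs Keq = 4.6060e-06 ⇒ Q>K, reverse
Step 1:
                   G          E          X          M
  Initial     0.0111      6.084    0.03001    0.08093
  Change  9.2499e-04   0.001387  -0.001387 -9.2499e-04
  Equil      0.01202      6.085    0.02862    0.08001
  solve Keq expr → x = -4.6249e-04; check Q = 4.6060e-06
Then remove 1.884 M of E.
Step 2:
                   G          E          X          M
  Initial    0.01202      4.201    0.02862    0.08001
  Change    0.003211   0.004816  -0.004816  -0.003211
  Equil      0.01524      4.206    0.02381    0.07679
  solve Keq expr → x = -0.001605; check Q = 4.6060e-06

[M]_eq = 0.07679 M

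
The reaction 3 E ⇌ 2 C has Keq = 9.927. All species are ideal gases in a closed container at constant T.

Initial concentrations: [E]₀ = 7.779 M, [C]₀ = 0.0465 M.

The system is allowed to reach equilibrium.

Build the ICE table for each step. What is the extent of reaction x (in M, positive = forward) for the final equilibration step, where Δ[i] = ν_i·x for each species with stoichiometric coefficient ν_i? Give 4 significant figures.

Q₀ = 4.5934e-06 vs Keq = 9.927 ⇒ Q<K, forward
Step 1:
                   E          C
  init         7.779     0.0465
  Δ            -6.53      4.353
  eq           1.249        4.4
  solve Keq expr → x = 2.177; check Q = 9.927

x = 2.177 M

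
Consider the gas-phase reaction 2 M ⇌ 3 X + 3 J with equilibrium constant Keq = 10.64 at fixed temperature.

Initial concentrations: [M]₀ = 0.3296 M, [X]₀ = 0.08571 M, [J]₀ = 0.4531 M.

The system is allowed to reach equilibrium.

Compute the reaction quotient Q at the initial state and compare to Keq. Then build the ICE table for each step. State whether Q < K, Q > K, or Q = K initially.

Q₀ = 5.3914e-04; Q < K (proceeds forward)

Q₀ = 5.3914e-04 vs Keq = 10.64 ⇒ Q<K, forward
Step 1:
                  M         X         J
  Initial    0.3296   0.08571    0.4531
  Change    -0.2547    0.3821    0.3821
  Equil     0.07487    0.4678    0.8352
  solve Keq expr → x = 0.1274; check Q = 10.64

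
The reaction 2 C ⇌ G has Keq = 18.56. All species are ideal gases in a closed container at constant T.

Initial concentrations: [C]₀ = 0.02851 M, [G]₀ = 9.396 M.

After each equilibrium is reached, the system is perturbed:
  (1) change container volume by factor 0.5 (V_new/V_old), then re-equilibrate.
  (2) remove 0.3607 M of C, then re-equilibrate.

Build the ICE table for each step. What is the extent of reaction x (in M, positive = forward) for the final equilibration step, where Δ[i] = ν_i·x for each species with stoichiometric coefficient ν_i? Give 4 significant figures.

x = -0.1779 M

Q₀ = 1.1560e+04 vs Keq = 18.56 ⇒ Q>K, reverse
Step 1:
                  C         G
  Initial   0.02851     9.396
  Change     0.6702   -0.3351
  Equil      0.6987     9.061
  solve Keq expr → x = -0.3351; check Q = 18.56
Then change container volume by factor 0.5 (V_new/V_old).
Step 2:
                  C         G
  Initial     1.397     18.12
  Change    -0.4038    0.2019
  Equil      0.9936     18.32
  solve Keq expr → x = 0.2019; check Q = 18.56
Then remove 0.3607 M of C.
Step 3:
                  C         G
  Initial    0.6329     18.32
  Change     0.3559   -0.1779
  Equil      0.9888     18.15
  solve Keq expr → x = -0.1779; check Q = 18.56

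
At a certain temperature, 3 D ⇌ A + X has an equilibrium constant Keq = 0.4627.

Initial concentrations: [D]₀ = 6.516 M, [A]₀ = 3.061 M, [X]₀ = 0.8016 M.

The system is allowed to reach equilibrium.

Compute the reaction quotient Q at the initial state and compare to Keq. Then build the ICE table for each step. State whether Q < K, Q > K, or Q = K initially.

Q₀ = 0.008869 vs Keq = 0.4627 ⇒ Q<K, forward
Step 1:
                    D           A           X
  init          6.516       3.061      0.8016
  Δ            -3.826       1.275       1.275
  eq             2.69       4.336       2.077
  solve Keq expr → x = 1.275; check Q = 0.4627

Q₀ = 0.008869; Q < K (proceeds forward)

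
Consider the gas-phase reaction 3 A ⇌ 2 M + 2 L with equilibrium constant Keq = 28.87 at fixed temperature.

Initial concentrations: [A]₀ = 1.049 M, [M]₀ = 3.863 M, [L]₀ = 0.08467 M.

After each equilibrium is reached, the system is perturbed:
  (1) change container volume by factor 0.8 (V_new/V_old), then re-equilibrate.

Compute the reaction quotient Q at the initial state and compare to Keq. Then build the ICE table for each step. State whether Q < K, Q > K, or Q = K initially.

Q₀ = 0.09268 vs Keq = 28.87 ⇒ Q<K, forward
Step 1:
                  A         M         L
  Initial     1.049     3.863   0.08467
  Change    -0.5483    0.3655    0.3655
  Equil      0.5007     4.229    0.4502
  solve Keq expr → x = 0.1828; check Q = 28.87
Then change container volume by factor 0.8 (V_new/V_old).
Step 2:
                  A         M         L
  Initial    0.6259     5.286    0.5628
  Change    0.03037  -0.02025  -0.02025
  Equil      0.6563     5.265    0.5425
  solve Keq expr → x = -0.01012; check Q = 28.87

Q₀ = 0.09268; Q < K (proceeds forward)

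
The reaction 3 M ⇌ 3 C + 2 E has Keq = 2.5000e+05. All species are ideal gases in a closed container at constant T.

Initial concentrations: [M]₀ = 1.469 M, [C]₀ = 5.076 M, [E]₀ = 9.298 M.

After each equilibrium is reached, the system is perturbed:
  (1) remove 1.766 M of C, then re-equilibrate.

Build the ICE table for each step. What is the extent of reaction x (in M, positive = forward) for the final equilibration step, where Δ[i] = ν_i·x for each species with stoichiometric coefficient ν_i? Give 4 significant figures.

x = 0.0398 M

Q₀ = 3567 vs Keq = 2.5000e+05 ⇒ Q<K, forward
Step 1:
                  M         C         E
  init        1.469     5.076     9.298
  Δ           -1.02      1.02    0.6803
  eq         0.4485     6.096     9.978
  solve Keq expr → x = 0.3402; check Q = 2.5000e+05
Then remove 1.766 M of C.
Step 2:
                  M         C         E
  init       0.4485      4.33     9.978
  Δ         -0.1194    0.1194    0.0796
  eq         0.3291      4.45     10.06
  solve Keq expr → x = 0.0398; check Q = 2.5000e+05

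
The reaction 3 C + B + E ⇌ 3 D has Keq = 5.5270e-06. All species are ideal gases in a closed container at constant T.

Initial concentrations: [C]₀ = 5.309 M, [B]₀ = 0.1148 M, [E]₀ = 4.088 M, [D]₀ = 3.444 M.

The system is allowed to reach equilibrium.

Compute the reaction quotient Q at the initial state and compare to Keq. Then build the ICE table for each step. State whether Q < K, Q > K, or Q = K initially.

Q₀ = 0.5817; Q > K (proceeds reverse)

Q₀ = 0.5817 vs Keq = 5.5270e-06 ⇒ Q>K, reverse
Step 1:
                   C          B          E          D
  Initial      5.309     0.1148      4.088      3.444
  Change       3.171      1.057      1.057     -3.171
  Equil         8.48      1.172      5.145     0.2729
  solve Keq expr → x = -1.057; check Q = 5.5270e-06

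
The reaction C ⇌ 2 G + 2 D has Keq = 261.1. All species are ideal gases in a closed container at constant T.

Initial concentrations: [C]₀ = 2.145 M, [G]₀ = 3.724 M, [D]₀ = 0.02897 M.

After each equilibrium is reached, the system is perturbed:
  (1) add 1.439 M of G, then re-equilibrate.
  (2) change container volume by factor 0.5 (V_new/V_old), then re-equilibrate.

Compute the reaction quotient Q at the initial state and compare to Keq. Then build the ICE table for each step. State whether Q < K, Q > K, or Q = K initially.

Q₀ = 0.005426 vs Keq = 261.1 ⇒ Q<K, forward
Step 1:
                   C          G          D
  init         2.145      3.724    0.02897
  Δ           -1.233      2.465      2.465
  eq          0.9125      6.189      2.494
  solve Keq expr → x = 1.233; check Q = 261.1
Then add 1.439 M of G.
Step 2:
                   C          G          D
  init        0.9125      7.628      2.494
  Δ           0.1286    -0.2572    -0.2572
  eq           1.041      7.371      2.237
  solve Keq expr → x = -0.1286; check Q = 261.1
Then change container volume by factor 0.5 (V_new/V_old).
Step 3:
                   C          G          D
  init         2.082      14.74      4.474
  Δ            1.091     -2.182     -2.182
  eq           3.173      12.56      2.292
  solve Keq expr → x = -1.091; check Q = 261.1

Q₀ = 0.005426; Q < K (proceeds forward)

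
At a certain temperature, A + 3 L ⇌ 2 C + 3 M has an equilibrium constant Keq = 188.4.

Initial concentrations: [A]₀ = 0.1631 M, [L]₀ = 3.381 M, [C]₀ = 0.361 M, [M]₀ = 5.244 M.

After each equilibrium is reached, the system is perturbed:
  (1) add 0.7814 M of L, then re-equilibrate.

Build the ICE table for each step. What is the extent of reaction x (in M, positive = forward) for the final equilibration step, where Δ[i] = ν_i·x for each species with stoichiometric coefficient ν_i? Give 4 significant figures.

x = 0.007669 M

Q₀ = 2.981 vs Keq = 188.4 ⇒ Q<K, forward
Step 1:
                   A          L          C          M
  init        0.1631      3.381      0.361      5.244
  Δ          -0.1467    -0.4401     0.2934     0.4401
  eq         0.01641      2.941     0.6544      5.684
  solve Keq expr → x = 0.1467; check Q = 188.4
Then add 0.7814 M of L.
Step 2:
                   A          L          C          M
  init       0.01641      3.722     0.6544      5.684
  Δ        -0.007669   -0.02301    0.01534    0.02301
  eq        0.008741      3.699     0.6697      5.707
  solve Keq expr → x = 0.007669; check Q = 188.4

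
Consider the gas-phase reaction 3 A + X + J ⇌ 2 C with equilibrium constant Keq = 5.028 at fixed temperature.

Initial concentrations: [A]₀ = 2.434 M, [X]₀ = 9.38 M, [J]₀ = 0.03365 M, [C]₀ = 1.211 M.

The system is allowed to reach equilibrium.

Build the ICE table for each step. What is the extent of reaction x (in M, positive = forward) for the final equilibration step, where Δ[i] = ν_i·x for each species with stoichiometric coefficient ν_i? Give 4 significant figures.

x = 0.03096 M

Q₀ = 0.3222 vs Keq = 5.028 ⇒ Q<K, forward
Step 1:
                    A           X           J           C
  I             2.434        9.38     0.03365       1.211
  C          -0.09289    -0.03096    -0.03096     0.06193
  E             2.341       9.349    0.002686       1.273
  solve Keq expr → x = 0.03096; check Q = 5.028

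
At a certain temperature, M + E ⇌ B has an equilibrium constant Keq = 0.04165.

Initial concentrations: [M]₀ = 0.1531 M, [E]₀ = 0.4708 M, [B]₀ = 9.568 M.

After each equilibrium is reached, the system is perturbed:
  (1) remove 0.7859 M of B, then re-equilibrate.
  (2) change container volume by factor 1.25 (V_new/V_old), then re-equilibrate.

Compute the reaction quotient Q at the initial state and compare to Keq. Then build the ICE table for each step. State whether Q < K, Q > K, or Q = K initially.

Q₀ = 132.7 vs Keq = 0.04165 ⇒ Q>K, reverse
Step 1:
                   M          E          B
  init        0.1531     0.4708      9.568
  Δ            7.212      7.212     -7.212
  eq           7.365      7.682      2.356
  solve Keq expr → x = -7.212; check Q = 0.04165
Then remove 0.7859 M of B.
Step 2:
                   M          E          B
  init         7.365      7.682      1.571
  Δ          -0.4893    -0.4893     0.4893
  eq           6.875      7.193       2.06
  solve Keq expr → x = 0.4893; check Q = 0.04165
Then change container volume by factor 1.25 (V_new/V_old).
Step 3:
                   M          E          B
  init           5.5      5.754      1.648
  Δ            0.223      0.223     -0.223
  eq           5.723      5.977      1.425
  solve Keq expr → x = -0.223; check Q = 0.04165

Q₀ = 132.7; Q > K (proceeds reverse)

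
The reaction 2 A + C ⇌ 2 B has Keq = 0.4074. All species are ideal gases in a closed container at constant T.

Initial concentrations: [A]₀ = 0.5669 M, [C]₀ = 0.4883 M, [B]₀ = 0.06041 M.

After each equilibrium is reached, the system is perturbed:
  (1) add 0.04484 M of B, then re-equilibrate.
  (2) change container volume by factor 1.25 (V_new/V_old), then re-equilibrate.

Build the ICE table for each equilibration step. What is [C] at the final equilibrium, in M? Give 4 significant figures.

Q₀ = 0.02326 vs Keq = 0.4074 ⇒ Q<K, forward
Step 1:
                   A          C          B
  init        0.5669     0.4883    0.06041
  Δ          -0.1241   -0.06205     0.1241
  eq          0.4428     0.4262     0.1845
  solve Keq expr → x = 0.06205; check Q = 0.4074
Then add 0.04484 M of B.
Step 2:
                   A          C          B
  init        0.4428     0.4262     0.2294
  Δ          0.02929    0.01464   -0.02929
  eq          0.4721     0.4409     0.2001
  solve Keq expr → x = -0.01464; check Q = 0.4074
Then change container volume by factor 1.25 (V_new/V_old).
Step 3:
                   A          C          B
  init        0.3777     0.3527     0.1601
  Δ          0.01139   0.005696   -0.01139
  eq          0.3891     0.3584     0.1487
  solve Keq expr → x = -0.005696; check Q = 0.4074

[C]_eq = 0.3584 M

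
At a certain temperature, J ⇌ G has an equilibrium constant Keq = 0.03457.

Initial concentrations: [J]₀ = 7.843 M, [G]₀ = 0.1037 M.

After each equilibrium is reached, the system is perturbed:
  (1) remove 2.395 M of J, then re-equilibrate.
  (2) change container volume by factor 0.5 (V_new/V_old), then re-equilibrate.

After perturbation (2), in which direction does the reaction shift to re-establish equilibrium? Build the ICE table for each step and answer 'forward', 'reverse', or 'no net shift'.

Q₀ = 0.01322 vs Keq = 0.03457 ⇒ Q<K, forward
Step 1:
                    J           G
  Initial       7.843      0.1037
  Change      -0.1618      0.1618
  Equil         7.681      0.2655
  solve Keq expr → x = 0.1618; check Q = 0.03457
Then remove 2.395 M of J.
Step 2:
                    J           G
  Initial       5.286      0.2655
  Change      0.08003    -0.08003
  Equil         5.366      0.1855
  solve Keq expr → x = -0.08003; check Q = 0.03457
Then change container volume by factor 0.5 (V_new/V_old).
Step 3:
                    J           G
  Initial       10.73       0.371
  Change            0           0
  Equil         10.73       0.371
  solve Keq expr → x = 0; check Q = 0.03457

Direction: no net shift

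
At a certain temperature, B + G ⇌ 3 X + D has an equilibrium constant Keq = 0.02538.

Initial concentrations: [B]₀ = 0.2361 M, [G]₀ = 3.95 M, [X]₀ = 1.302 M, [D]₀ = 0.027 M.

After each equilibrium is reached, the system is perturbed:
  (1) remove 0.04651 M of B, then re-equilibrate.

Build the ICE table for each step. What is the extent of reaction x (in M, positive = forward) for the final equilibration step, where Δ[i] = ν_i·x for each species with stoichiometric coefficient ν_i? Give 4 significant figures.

Q₀ = 0.0639 vs Keq = 0.02538 ⇒ Q>K, reverse
Step 1:
                    B           G           X           D
  init         0.2361        3.95       1.302       0.027
  Δ           0.01437     0.01437    -0.04311    -0.01437
  eq           0.2505       3.964       1.259     0.01263
  solve Keq expr → x = -0.01437; check Q = 0.02538
Then remove 0.04651 M of B.
Step 2:
                    B           G           X           D
  init          0.204       3.964       1.259     0.01263
  Δ          0.002079    0.002079   -0.006238   -0.002079
  eq            0.206       3.966       1.253     0.01055
  solve Keq expr → x = -0.002079; check Q = 0.02538

x = -0.002079 M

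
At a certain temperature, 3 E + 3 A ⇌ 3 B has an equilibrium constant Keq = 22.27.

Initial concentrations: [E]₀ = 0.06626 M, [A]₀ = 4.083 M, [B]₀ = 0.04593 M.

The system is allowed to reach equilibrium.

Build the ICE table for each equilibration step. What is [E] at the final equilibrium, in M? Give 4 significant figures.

[E]_eq = 0.009102 M

Q₀ = 0.004893 vs Keq = 22.27 ⇒ Q<K, forward
Step 1:
                    E           A           B
  Initial     0.06626       4.083     0.04593
  Change     -0.05716    -0.05716     0.05716
  Equil      0.009102       4.026      0.1031
  solve Keq expr → x = 0.01905; check Q = 22.27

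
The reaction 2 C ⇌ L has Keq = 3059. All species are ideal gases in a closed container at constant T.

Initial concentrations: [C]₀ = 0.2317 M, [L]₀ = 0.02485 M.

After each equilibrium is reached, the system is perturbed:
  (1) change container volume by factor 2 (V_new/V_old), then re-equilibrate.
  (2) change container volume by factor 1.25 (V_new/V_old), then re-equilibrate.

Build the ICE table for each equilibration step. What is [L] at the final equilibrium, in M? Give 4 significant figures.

[L]_eq = 0.05418 M

Q₀ = 0.4629 vs Keq = 3059 ⇒ Q<K, forward
Step 1:
                    C           L
  I            0.2317     0.02485
  C            -0.225      0.1125
  E          0.006701      0.1373
  solve Keq expr → x = 0.1125; check Q = 3059
Then change container volume by factor 2 (V_new/V_old).
Step 2:
                    C           L
  I           0.00335     0.06867
  C          0.001364 -6.8209e-04
  E          0.004715     0.06799
  solve Keq expr → x = -6.8209e-04; check Q = 3059
Then change container volume by factor 1.25 (V_new/V_old).
Step 3:
                    C           L
  I          0.003772     0.05439
  C        4.3671e-04 -2.1836e-04
  E          0.004208     0.05418
  solve Keq expr → x = -2.1836e-04; check Q = 3059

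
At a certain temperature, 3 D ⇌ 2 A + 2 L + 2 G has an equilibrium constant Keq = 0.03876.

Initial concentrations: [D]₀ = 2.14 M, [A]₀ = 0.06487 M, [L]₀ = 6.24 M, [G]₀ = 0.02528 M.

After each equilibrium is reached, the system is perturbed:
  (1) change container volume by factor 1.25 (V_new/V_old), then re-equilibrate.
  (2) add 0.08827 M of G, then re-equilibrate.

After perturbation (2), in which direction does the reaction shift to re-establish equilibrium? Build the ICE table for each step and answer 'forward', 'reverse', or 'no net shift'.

Q₀ = 1.0685e-05 vs Keq = 0.03876 ⇒ Q<K, forward
Step 1:
                    D           A           L           G
  init           2.14     0.06487        6.24     0.02528
  Δ           -0.3402      0.2268      0.2268      0.2268
  eq              1.8      0.2916       6.467      0.2521
  solve Keq expr → x = 0.1134; check Q = 0.03876
Then change container volume by factor 1.25 (V_new/V_old).
Step 2:
                    D           A           L           G
  init           1.44      0.2333       5.173      0.2016
  Δ          -0.04828     0.03219     0.03219     0.03219
  eq            1.392      0.2655       5.206      0.2338
  solve Keq expr → x = 0.01609; check Q = 0.03876
Then add 0.08827 M of G.
Step 3:
                    D           A           L           G
  init          1.392      0.2655       5.206      0.3221
  Δ           0.05275    -0.03516    -0.03516    -0.03516
  eq            1.444      0.2303        5.17      0.2869
  solve Keq expr → x = -0.01758; check Q = 0.03876

Direction: reverse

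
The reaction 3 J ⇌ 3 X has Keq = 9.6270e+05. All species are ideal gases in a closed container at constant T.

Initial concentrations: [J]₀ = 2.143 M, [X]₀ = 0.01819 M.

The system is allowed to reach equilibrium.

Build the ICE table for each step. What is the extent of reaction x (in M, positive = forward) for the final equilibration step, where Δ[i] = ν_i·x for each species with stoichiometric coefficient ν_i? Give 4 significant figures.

Q₀ = 6.1155e-07 vs Keq = 9.6270e+05 ⇒ Q<K, forward
Step 1:
                   J          X
  init         2.143    0.01819
  Δ           -2.121      2.121
  eq         0.02167       2.14
  solve Keq expr → x = 0.7071; check Q = 9.6270e+05

x = 0.7071 M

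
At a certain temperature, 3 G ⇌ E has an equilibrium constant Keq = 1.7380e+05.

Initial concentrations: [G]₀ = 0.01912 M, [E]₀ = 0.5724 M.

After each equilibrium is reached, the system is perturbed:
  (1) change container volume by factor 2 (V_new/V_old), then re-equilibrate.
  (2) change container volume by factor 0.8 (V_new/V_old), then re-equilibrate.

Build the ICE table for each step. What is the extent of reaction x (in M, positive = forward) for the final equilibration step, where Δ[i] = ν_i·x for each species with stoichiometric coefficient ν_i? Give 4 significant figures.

x = 6.7685e-04 M

Q₀ = 8.1891e+04 vs Keq = 1.7380e+05 ⇒ Q<K, forward
Step 1:
                   G          E
  Initial    0.01912     0.5724
  Change    -0.00423    0.00141
  Equil      0.01489     0.5738
  solve Keq expr → x = 0.00141; check Q = 1.7380e+05
Then change container volume by factor 2 (V_new/V_old).
Step 2:
                   G          E
  Initial   0.007445     0.2869
  Change    0.004353  -0.001451
  Equil       0.0118     0.2855
  solve Keq expr → x = -0.001451; check Q = 1.7380e+05
Then change container volume by factor 0.8 (V_new/V_old).
Step 3:
                   G          E
  Initial    0.01475     0.3568
  Change   -0.002031 6.7685e-04
  Equil      0.01272     0.3575
  solve Keq expr → x = 6.7685e-04; check Q = 1.7380e+05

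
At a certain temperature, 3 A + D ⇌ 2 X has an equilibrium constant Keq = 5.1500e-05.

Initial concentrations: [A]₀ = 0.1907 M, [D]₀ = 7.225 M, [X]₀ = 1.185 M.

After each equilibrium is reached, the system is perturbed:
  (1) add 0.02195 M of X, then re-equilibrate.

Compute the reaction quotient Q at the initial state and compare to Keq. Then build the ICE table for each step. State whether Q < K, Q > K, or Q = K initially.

Q₀ = 28.03; Q > K (proceeds reverse)

Q₀ = 28.03 vs Keq = 5.1500e-05 ⇒ Q>K, reverse
Step 1:
                   A          D          X
  init        0.1907      7.225      1.185
  Δ            1.699     0.5665     -1.133
  eq            1.89      7.791    0.05205
  solve Keq expr → x = -0.5665; check Q = 5.1500e-05
Then add 0.02195 M of X.
Step 2:
                   A          D          X
  init          1.89      7.791      0.074
  Δ          0.03095    0.01032   -0.02063
  eq           1.921      7.802    0.05337
  solve Keq expr → x = -0.01032; check Q = 5.1500e-05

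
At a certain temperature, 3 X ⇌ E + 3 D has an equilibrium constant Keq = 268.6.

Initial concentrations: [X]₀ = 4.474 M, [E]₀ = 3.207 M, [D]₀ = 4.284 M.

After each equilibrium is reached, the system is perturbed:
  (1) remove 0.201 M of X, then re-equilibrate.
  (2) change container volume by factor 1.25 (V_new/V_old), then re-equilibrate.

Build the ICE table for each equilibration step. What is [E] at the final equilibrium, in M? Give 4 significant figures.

Q₀ = 2.816 vs Keq = 268.6 ⇒ Q<K, forward
Step 1:
                    X           E           D
  init          4.474       3.207       4.284
  Δ            -2.731      0.9104       2.731
  eq            1.743       4.117       7.015
  solve Keq expr → x = 0.9104; check Q = 268.6
Then remove 0.201 M of X.
Step 2:
                    X           E           D
  init          1.542       4.117       7.015
  Δ            0.1553    -0.05175     -0.1553
  eq            1.697       4.066        6.86
  solve Keq expr → x = -0.05175; check Q = 268.6
Then change container volume by factor 1.25 (V_new/V_old).
Step 3:
                    X           E           D
  init          1.358       3.253       5.488
  Δ          -0.07643     0.02548     0.07643
  eq            1.281       3.278       5.564
  solve Keq expr → x = 0.02548; check Q = 268.6

[E]_eq = 3.278 M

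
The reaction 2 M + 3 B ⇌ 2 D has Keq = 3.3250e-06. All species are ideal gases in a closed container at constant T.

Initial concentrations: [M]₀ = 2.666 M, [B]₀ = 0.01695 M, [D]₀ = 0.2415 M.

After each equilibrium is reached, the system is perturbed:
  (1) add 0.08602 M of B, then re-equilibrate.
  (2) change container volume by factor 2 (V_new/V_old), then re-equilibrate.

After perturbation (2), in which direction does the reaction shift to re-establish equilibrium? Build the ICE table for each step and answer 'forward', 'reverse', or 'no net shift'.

Q₀ = 1685 vs Keq = 3.3250e-06 ⇒ Q>K, reverse
Step 1:
                  M         B         D
  Initial     2.666   0.01695    0.2415
  Change     0.2403    0.3604   -0.2403
  Equil       2.906    0.3774  0.001228
  solve Keq expr → x = -0.1201; check Q = 3.3250e-06
Then add 0.08602 M of B.
Step 2:
                  M         B         D
  Initial     2.906    0.4634  0.001228
  Change  -4.3933e-04 -6.5899e-04 4.3933e-04
  Equil       2.906    0.4627  0.001668
  solve Keq expr → x = 2.1966e-04; check Q = 3.3250e-06
Then change container volume by factor 2 (V_new/V_old).
Step 3:
                  M         B         D
  Initial     1.453    0.2314 8.3390e-04
  Change  5.3742e-04 8.0613e-04 -5.3742e-04
  Equil       1.453    0.2322 2.9648e-04
  solve Keq expr → x = -2.6871e-04; check Q = 3.3250e-06

Direction: reverse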